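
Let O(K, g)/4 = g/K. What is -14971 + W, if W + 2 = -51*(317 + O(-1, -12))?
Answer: -33588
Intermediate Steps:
O(K, g) = 4*g/K (O(K, g) = 4*(g/K) = 4*g/K)
W = -18617 (W = -2 - 51*(317 + 4*(-12)/(-1)) = -2 - 51*(317 + 4*(-12)*(-1)) = -2 - 51*(317 + 48) = -2 - 51*365 = -2 - 18615 = -18617)
-14971 + W = -14971 - 18617 = -33588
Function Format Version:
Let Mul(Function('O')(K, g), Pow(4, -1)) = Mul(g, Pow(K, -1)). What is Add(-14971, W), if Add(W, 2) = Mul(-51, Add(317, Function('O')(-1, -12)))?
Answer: -33588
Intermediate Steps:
Function('O')(K, g) = Mul(4, g, Pow(K, -1)) (Function('O')(K, g) = Mul(4, Mul(g, Pow(K, -1))) = Mul(4, g, Pow(K, -1)))
W = -18617 (W = Add(-2, Mul(-51, Add(317, Mul(4, -12, Pow(-1, -1))))) = Add(-2, Mul(-51, Add(317, Mul(4, -12, -1)))) = Add(-2, Mul(-51, Add(317, 48))) = Add(-2, Mul(-51, 365)) = Add(-2, -18615) = -18617)
Add(-14971, W) = Add(-14971, -18617) = -33588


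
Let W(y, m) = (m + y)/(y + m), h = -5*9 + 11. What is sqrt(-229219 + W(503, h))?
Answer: I*sqrt(229218) ≈ 478.77*I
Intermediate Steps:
h = -34 (h = -45 + 11 = -34)
W(y, m) = 1 (W(y, m) = (m + y)/(m + y) = 1)
sqrt(-229219 + W(503, h)) = sqrt(-229219 + 1) = sqrt(-229218) = I*sqrt(229218)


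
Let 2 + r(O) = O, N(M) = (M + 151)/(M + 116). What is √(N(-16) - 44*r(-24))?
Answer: √114535/10 ≈ 33.843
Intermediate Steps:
N(M) = (151 + M)/(116 + M)
r(O) = -2 + O
√(N(-16) - 44*r(-24)) = √((151 - 16)/(116 - 16) - 44*(-2 - 24)) = √(135/100 - 44*(-26)) = √((1/100)*135 + 1144) = √(27/20 + 1144) = √(22907/20) = √114535/10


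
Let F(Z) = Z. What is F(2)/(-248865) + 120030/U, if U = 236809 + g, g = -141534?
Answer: 1194843016/948424515 ≈ 1.2598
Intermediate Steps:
U = 95275 (U = 236809 - 141534 = 95275)
F(2)/(-248865) + 120030/U = 2/(-248865) + 120030/95275 = 2*(-1/248865) + 120030*(1/95275) = -2/248865 + 24006/19055 = 1194843016/948424515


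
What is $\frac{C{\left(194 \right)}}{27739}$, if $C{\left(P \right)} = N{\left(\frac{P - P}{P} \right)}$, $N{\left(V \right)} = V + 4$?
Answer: $\frac{4}{27739} \approx 0.0001442$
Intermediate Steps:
$N{\left(V \right)} = 4 + V$
$C{\left(P \right)} = 4$ ($C{\left(P \right)} = 4 + \frac{P - P}{P} = 4 + \frac{0}{P} = 4 + 0 = 4$)
$\frac{C{\left(194 \right)}}{27739} = \frac{4}{27739}$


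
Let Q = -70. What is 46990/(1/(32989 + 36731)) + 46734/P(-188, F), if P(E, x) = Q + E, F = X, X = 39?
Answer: 140874132611/43 ≈ 3.2761e+9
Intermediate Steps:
F = 39
P(E, x) = -70 + E
46990/(1/(32989 + 36731)) + 46734/P(-188, F) = 46990/(1/(32989 + 36731)) + 46734/(-70 - 188) = 46990/(1/69720) + 46734/(-258) = 46990/(1/69720) + 46734*(-1/258) = 46990*69720 - 7789/43 = 3276142800 - 7789/43 = 140874132611/43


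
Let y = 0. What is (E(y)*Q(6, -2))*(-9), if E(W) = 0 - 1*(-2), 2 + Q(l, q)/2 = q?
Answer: 144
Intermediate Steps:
Q(l, q) = -4 + 2*q
E(W) = 2 (E(W) = 0 + 2 = 2)
(E(y)*Q(6, -2))*(-9) = (2*(-4 + 2*(-2)))*(-9) = (2*(-4 - 4))*(-9) = (2*(-8))*(-9) = -16*(-9) = 144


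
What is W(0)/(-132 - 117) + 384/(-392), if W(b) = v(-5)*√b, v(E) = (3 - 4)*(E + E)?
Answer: -48/49 ≈ -0.97959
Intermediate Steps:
v(E) = -2*E
W(b) = 10*√b (W(b) = (-2*(-5))*√b = 10*√b)
W(0)/(-132 - 117) + 384/(-392) = (10*√0)/(-132 - 117) + 384/(-392) = (10*0)/(-249) + 384*(-1/392) = 0*(-1/249) - 48/49 = 0 - 48/49 = -48/49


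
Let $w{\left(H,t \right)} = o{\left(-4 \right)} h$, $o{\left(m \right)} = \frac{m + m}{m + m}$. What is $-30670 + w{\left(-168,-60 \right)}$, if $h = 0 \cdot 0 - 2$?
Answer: $-30672$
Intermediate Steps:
$o{\left(m \right)} = 1$ ($o{\left(m \right)} = \frac{2 m}{2 m} = 2 m \frac{1}{2 m} = 1$)
$h = -2$ ($h = 0 - 2 = -2$)
$w{\left(H,t \right)} = -2$ ($w{\left(H,t \right)} = 1 \left(-2\right) = -2$)
$-30670 + w{\left(-168,-60 \right)} = -30670 - 2 = -30672$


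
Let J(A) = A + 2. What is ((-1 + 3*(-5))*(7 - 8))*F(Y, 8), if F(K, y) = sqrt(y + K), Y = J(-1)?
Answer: 48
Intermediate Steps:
J(A) = 2 + A
Y = 1 (Y = 2 - 1 = 1)
F(K, y) = sqrt(K + y)
((-1 + 3*(-5))*(7 - 8))*F(Y, 8) = ((-1 + 3*(-5))*(7 - 8))*sqrt(1 + 8) = ((-1 - 15)*(-1))*sqrt(9) = -16*(-1)*3 = 16*3 = 48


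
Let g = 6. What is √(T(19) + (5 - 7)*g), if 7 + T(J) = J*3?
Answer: √38 ≈ 6.1644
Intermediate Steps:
T(J) = -7 + 3*J (T(J) = -7 + J*3 = -7 + 3*J)
√(T(19) + (5 - 7)*g) = √((-7 + 3*19) + (5 - 7)*6) = √((-7 + 57) - 2*6) = √(50 - 12) = √38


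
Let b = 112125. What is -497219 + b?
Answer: -385094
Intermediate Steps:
-497219 + b = -497219 + 112125 = -385094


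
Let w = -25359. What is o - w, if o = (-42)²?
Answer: 27123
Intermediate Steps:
o = 1764
o - w = 1764 - 1*(-25359) = 1764 + 25359 = 27123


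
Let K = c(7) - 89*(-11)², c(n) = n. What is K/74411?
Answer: -10762/74411 ≈ -0.14463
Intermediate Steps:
K = -10762 (K = 7 - 89*(-11)² = 7 - 89*121 = 7 - 10769 = -10762)
K/74411 = -10762/74411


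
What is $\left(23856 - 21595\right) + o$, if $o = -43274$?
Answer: $-41013$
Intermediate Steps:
$\left(23856 - 21595\right) + o = \left(23856 - 21595\right) - 43274 = 2261 - 43274 = -41013$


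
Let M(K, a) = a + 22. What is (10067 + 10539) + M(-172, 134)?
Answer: 20762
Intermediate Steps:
M(K, a) = 22 + a
(10067 + 10539) + M(-172, 134) = (10067 + 10539) + (22 + 134) = 20606 + 156 = 20762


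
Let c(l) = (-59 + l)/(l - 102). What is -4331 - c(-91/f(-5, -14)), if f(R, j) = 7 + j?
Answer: -385505/89 ≈ -4331.5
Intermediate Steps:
c(l) = (-59 + l)/(-102 + l)
-4331 - c(-91/f(-5, -14)) = -4331 - (-59 - 91/(7 - 14))/(-102 - 91/(7 - 14)) = -4331 - (-59 - 91/(-7))/(-102 - 91/(-7)) = -4331 - (-59 - 91*(-⅐))/(-102 - 91*(-⅐)) = -4331 - (-59 + 13)/(-102 + 13) = -4331 - (-46)/(-89) = -4331 - (-1)*(-46)/89 = -4331 - 1*46/89 = -4331 - 46/89 = -385505/89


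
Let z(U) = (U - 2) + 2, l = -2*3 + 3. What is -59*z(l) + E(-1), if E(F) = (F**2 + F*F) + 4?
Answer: 183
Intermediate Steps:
l = -3 (l = -6 + 3 = -3)
z(U) = U (z(U) = (-2 + U) + 2 = U)
E(F) = 4 + 2*F**2 (E(F) = (F**2 + F**2) + 4 = 2*F**2 + 4 = 4 + 2*F**2)
-59*z(l) + E(-1) = -59*(-3) + (4 + 2*(-1)**2) = 177 + (4 + 2*1) = 177 + (4 + 2) = 177 + 6 = 183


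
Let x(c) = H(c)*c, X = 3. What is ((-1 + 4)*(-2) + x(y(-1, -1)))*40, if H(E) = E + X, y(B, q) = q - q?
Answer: -240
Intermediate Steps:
y(B, q) = 0
H(E) = 3 + E (H(E) = E + 3 = 3 + E)
x(c) = c*(3 + c) (x(c) = (3 + c)*c = c*(3 + c))
((-1 + 4)*(-2) + x(y(-1, -1)))*40 = ((-1 + 4)*(-2) + 0*(3 + 0))*40 = (3*(-2) + 0*3)*40 = (-6 + 0)*40 = -6*40 = -240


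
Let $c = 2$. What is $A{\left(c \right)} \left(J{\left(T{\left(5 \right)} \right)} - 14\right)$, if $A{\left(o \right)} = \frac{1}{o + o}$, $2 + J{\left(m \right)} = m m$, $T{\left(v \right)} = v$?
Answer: $\frac{9}{4} \approx 2.25$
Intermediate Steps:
$J{\left(m \right)} = -2 + m^{2}$ ($J{\left(m \right)} = -2 + m m = -2 + m^{2}$)
$A{\left(o \right)} = \frac{1}{2 o}$
$A{\left(c \right)} \left(J{\left(T{\left(5 \right)} \right)} - 14\right) = \frac{1}{2 \cdot 2} \left(\left(-2 + 5^{2}\right) - 14\right) = \frac{1}{2} \cdot \frac{1}{2} \left(\left(-2 + 25\right) - 14\right) = \frac{23 - 14}{4} = \frac{1}{4} \cdot 9 = \frac{9}{4}$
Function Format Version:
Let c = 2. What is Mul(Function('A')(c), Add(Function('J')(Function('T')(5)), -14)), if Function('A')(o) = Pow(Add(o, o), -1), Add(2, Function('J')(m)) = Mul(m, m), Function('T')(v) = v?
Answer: Rational(9, 4) ≈ 2.2500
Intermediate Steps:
Function('J')(m) = Add(-2, Pow(m, 2)) (Function('J')(m) = Add(-2, Mul(m, m)) = Add(-2, Pow(m, 2)))
Function('A')(o) = Mul(Rational(1, 2), Pow(o, -1)) (Function('A')(o) = Pow(Mul(2, o), -1) = Mul(Rational(1, 2), Pow(o, -1)))
Mul(Function('A')(c), Add(Function('J')(Function('T')(5)), -14)) = Mul(Mul(Rational(1, 2), Pow(2, -1)), Add(Add(-2, Pow(5, 2)), -14)) = Mul(Mul(Rational(1, 2), Rational(1, 2)), Add(Add(-2, 25), -14)) = Mul(Rational(1, 4), Add(23, -14)) = Mul(Rational(1, 4), 9) = Rational(9, 4)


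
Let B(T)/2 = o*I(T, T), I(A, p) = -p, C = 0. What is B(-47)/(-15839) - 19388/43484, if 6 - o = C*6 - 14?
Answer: -2068279/3663527 ≈ -0.56456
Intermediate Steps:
o = 20 (o = 6 - (0*6 - 14) = 6 - (0 - 14) = 6 - 1*(-14) = 6 + 14 = 20)
B(T) = -40*T (B(T) = 2*(20*(-T)) = 2*(-20*T) = -40*T)
B(-47)/(-15839) - 19388/43484 = -40*(-47)/(-15839) - 19388/43484 = 1880*(-1/15839) - 19388*1/43484 = -40/337 - 4847/10871 = -2068279/3663527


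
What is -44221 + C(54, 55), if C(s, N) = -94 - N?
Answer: -44370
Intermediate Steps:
-44221 + C(54, 55) = -44221 + (-94 - 1*55) = -44221 + (-94 - 55) = -44221 - 149 = -44370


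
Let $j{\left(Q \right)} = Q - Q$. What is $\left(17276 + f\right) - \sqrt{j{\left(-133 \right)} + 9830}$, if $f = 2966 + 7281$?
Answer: $27523 - \sqrt{9830} \approx 27424.0$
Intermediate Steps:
$j{\left(Q \right)} = 0$
$f = 10247$
$\left(17276 + f\right) - \sqrt{j{\left(-133 \right)} + 9830} = \left(17276 + 10247\right) - \sqrt{0 + 9830} = 27523 - \sqrt{9830}$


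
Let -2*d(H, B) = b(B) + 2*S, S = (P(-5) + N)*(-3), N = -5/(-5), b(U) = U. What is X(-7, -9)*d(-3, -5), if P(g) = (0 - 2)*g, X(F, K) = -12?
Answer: -426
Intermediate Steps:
P(g) = -2*g
N = 1 (N = -5*(-⅕) = 1)
S = -33 (S = (-2*(-5) + 1)*(-3) = (10 + 1)*(-3) = 11*(-3) = -33)
d(H, B) = 33 - B/2 (d(H, B) = -(B + 2*(-33))/2 = -(B - 66)/2 = -(-66 + B)/2 = 33 - B/2)
X(-7, -9)*d(-3, -5) = -12*(33 - ½*(-5)) = -12*(33 + 5/2) = -12*71/2 = -426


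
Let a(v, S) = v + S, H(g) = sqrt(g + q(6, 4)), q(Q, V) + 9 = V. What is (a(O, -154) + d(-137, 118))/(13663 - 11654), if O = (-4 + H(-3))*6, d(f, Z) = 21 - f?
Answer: -20/2009 + 12*I*sqrt(2)/2009 ≈ -0.0099552 + 0.0084473*I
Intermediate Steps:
q(Q, V) = -9 + V
H(g) = sqrt(-5 + g) (H(g) = sqrt(g + (-9 + 4)) = sqrt(g - 5) = sqrt(-5 + g))
O = -24 + 12*I*sqrt(2) (O = (-4 + sqrt(-5 - 3))*6 = (-4 + sqrt(-8))*6 = (-4 + 2*I*sqrt(2))*6 = -24 + 12*I*sqrt(2) ≈ -24.0 + 16.971*I)
a(v, S) = S + v
(a(O, -154) + d(-137, 118))/(13663 - 11654) = ((-154 + (-24 + 12*I*sqrt(2))) + (21 - 1*(-137)))/(13663 - 11654) = ((-178 + 12*I*sqrt(2)) + (21 + 137))/2009 = ((-178 + 12*I*sqrt(2)) + 158)*(1/2009) = (-20 + 12*I*sqrt(2))*(1/2009) = -20/2009 + 12*I*sqrt(2)/2009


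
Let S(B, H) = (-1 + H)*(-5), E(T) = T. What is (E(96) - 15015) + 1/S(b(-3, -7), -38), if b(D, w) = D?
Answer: -2909204/195 ≈ -14919.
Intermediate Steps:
S(B, H) = 5 - 5*H
(E(96) - 15015) + 1/S(b(-3, -7), -38) = (96 - 15015) + 1/(5 - 5*(-38)) = -14919 + 1/(5 + 190) = -14919 + 1/195 = -2909204/195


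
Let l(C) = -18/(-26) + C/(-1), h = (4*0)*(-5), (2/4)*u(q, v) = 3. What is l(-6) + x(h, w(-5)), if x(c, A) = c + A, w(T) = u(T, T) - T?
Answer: 230/13 ≈ 17.692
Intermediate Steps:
u(q, v) = 6 (u(q, v) = 2*3 = 6)
h = 0 (h = 0*(-5) = 0)
w(T) = 6 - T
x(c, A) = A + c
l(C) = 9/13 - C (l(C) = -18*(-1/26) + C*(-1) = 9/13 - C)
l(-6) + x(h, w(-5)) = (9/13 - 1*(-6)) + ((6 - 1*(-5)) + 0) = (9/13 + 6) + ((6 + 5) + 0) = 87/13 + (11 + 0) = 87/13 + 11 = 230/13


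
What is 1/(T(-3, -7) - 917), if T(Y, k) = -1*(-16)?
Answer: -1/901 ≈ -0.0011099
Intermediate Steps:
T(Y, k) = 16
1/(T(-3, -7) - 917) = 1/(16 - 917) = 1/(-901) = -1/901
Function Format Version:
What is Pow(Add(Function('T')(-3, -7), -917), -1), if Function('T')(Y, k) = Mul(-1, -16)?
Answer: Rational(-1, 901) ≈ -0.0011099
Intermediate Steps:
Function('T')(Y, k) = 16
Pow(Add(Function('T')(-3, -7), -917), -1) = Pow(Add(16, -917), -1) = Pow(-901, -1) = Rational(-1, 901)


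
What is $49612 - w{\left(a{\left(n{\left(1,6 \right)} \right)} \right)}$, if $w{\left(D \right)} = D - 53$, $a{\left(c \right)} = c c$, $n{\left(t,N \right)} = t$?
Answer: $49664$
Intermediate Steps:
$a{\left(c \right)} = c^{2}$
$w{\left(D \right)} = -53 + D$
$49612 - w{\left(a{\left(n{\left(1,6 \right)} \right)} \right)} = 49612 - \left(-53 + 1^{2}\right) = 49612 - \left(-53 + 1\right) = 49612 - -52 = 49612 + 52 = 49664$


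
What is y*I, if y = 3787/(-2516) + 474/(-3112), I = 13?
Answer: -5272202/244681 ≈ -21.547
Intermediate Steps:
y = -405554/244681 (y = 3787*(-1/2516) + 474*(-1/3112) = -3787/2516 - 237/1556 = -405554/244681 ≈ -1.6575)
y*I = -405554/244681*13 = -5272202/244681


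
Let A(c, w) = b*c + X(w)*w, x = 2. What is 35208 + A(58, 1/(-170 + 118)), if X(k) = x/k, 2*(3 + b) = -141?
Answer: 30947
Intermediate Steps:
b = -147/2 (b = -3 + (½)*(-141) = -3 - 141/2 = -147/2 ≈ -73.500)
X(k) = 2/k
A(c, w) = 2 - 147*c/2 (A(c, w) = -147*c/2 + (2/w)*w = -147*c/2 + 2 = 2 - 147*c/2)
35208 + A(58, 1/(-170 + 118)) = 35208 + (2 - 147/2*58) = 35208 + (2 - 4263) = 35208 - 4261 = 30947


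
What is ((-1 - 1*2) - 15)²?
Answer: 324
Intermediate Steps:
((-1 - 1*2) - 15)² = ((-1 - 2) - 15)² = (-3 - 15)² = (-18)² = 324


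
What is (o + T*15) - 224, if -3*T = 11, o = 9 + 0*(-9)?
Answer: -270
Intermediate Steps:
o = 9 (o = 9 + 0 = 9)
T = -11/3 (T = -⅓*11 = -11/3 ≈ -3.6667)
(o + T*15) - 224 = (9 - 11/3*15) - 224 = (9 - 55) - 224 = -46 - 224 = -270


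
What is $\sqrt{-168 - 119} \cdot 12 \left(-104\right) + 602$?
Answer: $602 - 1248 i \sqrt{287} \approx 602.0 - 21142.0 i$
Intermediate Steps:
$\sqrt{-168 - 119} \cdot 12 \left(-104\right) + 602 = \sqrt{-287} \left(-1248\right) + 602 = i \sqrt{287} \left(-1248\right) + 602 = - 1248 i \sqrt{287} + 602 = 602 - 1248 i \sqrt{287}$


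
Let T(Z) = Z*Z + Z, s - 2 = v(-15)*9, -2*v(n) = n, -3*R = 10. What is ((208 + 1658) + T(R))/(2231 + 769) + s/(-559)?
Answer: 1887619/3773250 ≈ 0.50026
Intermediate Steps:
R = -10/3 (R = -⅓*10 = -10/3 ≈ -3.3333)
v(n) = -n/2
s = 139/2 (s = 2 - ½*(-15)*9 = 2 + (15/2)*9 = 2 + 135/2 = 139/2 ≈ 69.500)
T(Z) = Z + Z² (T(Z) = Z² + Z = Z + Z²)
((208 + 1658) + T(R))/(2231 + 769) + s/(-559) = ((208 + 1658) - 10*(1 - 10/3)/3)/(2231 + 769) + (139/2)/(-559) = (1866 - 10/3*(-7/3))/3000 + (139/2)*(-1/559) = (1866 + 70/9)*(1/3000) - 139/1118 = (16864/9)*(1/3000) - 139/1118 = 2108/3375 - 139/1118 = 1887619/3773250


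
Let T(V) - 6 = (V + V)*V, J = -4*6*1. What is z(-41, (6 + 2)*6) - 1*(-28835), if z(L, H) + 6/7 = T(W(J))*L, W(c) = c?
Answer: -130507/7 ≈ -18644.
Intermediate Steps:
J = -24 (J = -24*1 = -24)
T(V) = 6 + 2*V² (T(V) = 6 + (V + V)*V = 6 + (2*V)*V = 6 + 2*V²)
z(L, H) = -6/7 + 1158*L (z(L, H) = -6/7 + (6 + 2*(-24)²)*L = -6/7 + (6 + 2*576)*L = -6/7 + (6 + 1152)*L = -6/7 + 1158*L)
z(-41, (6 + 2)*6) - 1*(-28835) = (-6/7 + 1158*(-41)) - 1*(-28835) = (-6/7 - 47478) + 28835 = -332352/7 + 28835 = -130507/7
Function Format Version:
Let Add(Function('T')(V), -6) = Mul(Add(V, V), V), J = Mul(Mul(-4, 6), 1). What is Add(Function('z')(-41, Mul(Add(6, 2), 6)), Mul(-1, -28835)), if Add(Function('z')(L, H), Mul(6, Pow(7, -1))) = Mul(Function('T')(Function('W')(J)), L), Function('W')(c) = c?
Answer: Rational(-130507, 7) ≈ -18644.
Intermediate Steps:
J = -24 (J = Mul(-24, 1) = -24)
Function('T')(V) = Add(6, Mul(2, Pow(V, 2))) (Function('T')(V) = Add(6, Mul(Add(V, V), V)) = Add(6, Mul(Mul(2, V), V)) = Add(6, Mul(2, Pow(V, 2))))
Function('z')(L, H) = Add(Rational(-6, 7), Mul(1158, L)) (Function('z')(L, H) = Add(Rational(-6, 7), Mul(Add(6, Mul(2, Pow(-24, 2))), L)) = Add(Rational(-6, 7), Mul(Add(6, Mul(2, 576)), L)) = Add(Rational(-6, 7), Mul(Add(6, 1152), L)) = Add(Rational(-6, 7), Mul(1158, L)))
Add(Function('z')(-41, Mul(Add(6, 2), 6)), Mul(-1, -28835)) = Add(Add(Rational(-6, 7), Mul(1158, -41)), Mul(-1, -28835)) = Add(Add(Rational(-6, 7), -47478), 28835) = Add(Rational(-332352, 7), 28835) = Rational(-130507, 7)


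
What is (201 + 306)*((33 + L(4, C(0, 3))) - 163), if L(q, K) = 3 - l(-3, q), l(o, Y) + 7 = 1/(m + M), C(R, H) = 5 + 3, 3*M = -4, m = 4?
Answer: -488241/8 ≈ -61030.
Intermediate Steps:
M = -4/3 (M = (1/3)*(-4) = -4/3 ≈ -1.3333)
C(R, H) = 8
l(o, Y) = -53/8 (l(o, Y) = -7 + 1/(4 - 4/3) = -7 + 1/(8/3) = -7 + 3/8 = -53/8)
L(q, K) = 77/8 (L(q, K) = 3 - 1*(-53/8) = 3 + 53/8 = 77/8)
(201 + 306)*((33 + L(4, C(0, 3))) - 163) = (201 + 306)*((33 + 77/8) - 163) = 507*(341/8 - 163) = 507*(-963/8) = -488241/8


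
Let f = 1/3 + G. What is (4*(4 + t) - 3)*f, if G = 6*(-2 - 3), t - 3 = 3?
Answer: -3293/3 ≈ -1097.7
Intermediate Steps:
t = 6 (t = 3 + 3 = 6)
G = -30 (G = 6*(-5) = -30)
f = -89/3 (f = 1/3 - 30 = 1*(⅓) - 30 = ⅓ - 30 = -89/3 ≈ -29.667)
(4*(4 + t) - 3)*f = (4*(4 + 6) - 3)*(-89/3) = (4*10 - 3)*(-89/3) = (40 - 3)*(-89/3) = 37*(-89/3) = -3293/3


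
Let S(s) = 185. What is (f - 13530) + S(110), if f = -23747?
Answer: -37092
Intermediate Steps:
(f - 13530) + S(110) = (-23747 - 13530) + 185 = -37277 + 185 = -37092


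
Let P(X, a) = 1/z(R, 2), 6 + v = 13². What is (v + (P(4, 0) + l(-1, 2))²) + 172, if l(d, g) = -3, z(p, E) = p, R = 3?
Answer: 3079/9 ≈ 342.11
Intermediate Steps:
v = 163 (v = -6 + 13² = -6 + 169 = 163)
P(X, a) = ⅓ (P(X, a) = 1/3 = ⅓)
(v + (P(4, 0) + l(-1, 2))²) + 172 = (163 + (⅓ - 3)²) + 172 = (163 + (-8/3)²) + 172 = (163 + 64/9) + 172 = 1531/9 + 172 = 3079/9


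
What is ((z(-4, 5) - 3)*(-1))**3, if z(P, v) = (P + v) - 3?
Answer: 125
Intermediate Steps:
z(P, v) = -3 + P + v
((z(-4, 5) - 3)*(-1))**3 = (((-3 - 4 + 5) - 3)*(-1))**3 = ((-2 - 3)*(-1))**3 = (-5*(-1))**3 = 5**3 = 125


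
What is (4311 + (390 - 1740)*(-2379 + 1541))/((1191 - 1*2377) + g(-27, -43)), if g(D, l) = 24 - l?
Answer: -378537/373 ≈ -1014.8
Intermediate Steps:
(4311 + (390 - 1740)*(-2379 + 1541))/((1191 - 1*2377) + g(-27, -43)) = (4311 + (390 - 1740)*(-2379 + 1541))/((1191 - 1*2377) + (24 - 1*(-43))) = (4311 - 1350*(-838))/((1191 - 2377) + (24 + 43)) = (4311 + 1131300)/(-1186 + 67) = 1135611/(-1119) = 1135611*(-1/1119) = -378537/373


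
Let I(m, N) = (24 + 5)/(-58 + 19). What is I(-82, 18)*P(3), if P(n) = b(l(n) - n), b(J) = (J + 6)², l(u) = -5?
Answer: -116/39 ≈ -2.9744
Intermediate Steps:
b(J) = (6 + J)²
I(m, N) = -29/39 (I(m, N) = 29/(-39) = 29*(-1/39) = -29/39)
P(n) = (1 - n)² (P(n) = (6 + (-5 - n))² = (1 - n)²)
I(-82, 18)*P(3) = -29*(-1 + 3)²/39 = -29/39*2² = -29/39*4 = -116/39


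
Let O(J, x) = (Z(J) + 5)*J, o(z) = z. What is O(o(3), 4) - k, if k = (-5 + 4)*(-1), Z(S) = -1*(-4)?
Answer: 26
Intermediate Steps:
Z(S) = 4
k = 1 (k = -1*(-1) = 1)
O(J, x) = 9*J (O(J, x) = (4 + 5)*J = 9*J)
O(o(3), 4) - k = 9*3 - 1*1 = 27 - 1 = 26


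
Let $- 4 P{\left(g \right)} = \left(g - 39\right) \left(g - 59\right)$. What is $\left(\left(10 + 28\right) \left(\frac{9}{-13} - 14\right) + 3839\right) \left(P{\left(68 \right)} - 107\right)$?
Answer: $- \frac{2260397}{4} \approx -5.651 \cdot 10^{5}$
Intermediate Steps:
$P{\left(g \right)} = - \frac{\left(-59 + g\right) \left(-39 + g\right)}{4}$ ($P{\left(g \right)} = - \frac{\left(g - 39\right) \left(g - 59\right)}{4} = - \frac{\left(-39 + g\right) \left(-59 + g\right)}{4} = - \frac{\left(-59 + g\right) \left(-39 + g\right)}{4}$)
$\left(\left(10 + 28\right) \left(\frac{9}{-13} - 14\right) + 3839\right) \left(P{\left(68 \right)} - 107\right) = \left(\left(10 + 28\right) \left(\frac{9}{-13} - 14\right) + 3839\right) \left(\left(- \frac{2301}{4} - \frac{68^{2}}{4} + \frac{49}{2} \cdot 68\right) - 107\right) = \left(38 \left(9 \left(- \frac{1}{13}\right) - 14\right) + 3839\right) \left(\left(- \frac{2301}{4} - 1156 + 1666\right) - 107\right) = \left(38 \left(- \frac{9}{13} - 14\right) + 3839\right) \left(\left(- \frac{2301}{4} - 1156 + 1666\right) - 107\right) = \left(38 \left(- \frac{191}{13}\right) + 3839\right) \left(- \frac{261}{4} - 107\right) = \left(- \frac{7258}{13} + 3839\right) \left(- \frac{689}{4}\right) = \frac{42649}{13} \left(- \frac{689}{4}\right) = - \frac{2260397}{4}$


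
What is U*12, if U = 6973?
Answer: 83676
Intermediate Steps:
U*12 = 6973*12 = 83676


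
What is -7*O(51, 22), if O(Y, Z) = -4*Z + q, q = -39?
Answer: 889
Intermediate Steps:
O(Y, Z) = -39 - 4*Z (O(Y, Z) = -4*Z - 39 = -39 - 4*Z)
-7*O(51, 22) = -7*(-39 - 4*22) = -7*(-39 - 88) = -7*(-127) = 889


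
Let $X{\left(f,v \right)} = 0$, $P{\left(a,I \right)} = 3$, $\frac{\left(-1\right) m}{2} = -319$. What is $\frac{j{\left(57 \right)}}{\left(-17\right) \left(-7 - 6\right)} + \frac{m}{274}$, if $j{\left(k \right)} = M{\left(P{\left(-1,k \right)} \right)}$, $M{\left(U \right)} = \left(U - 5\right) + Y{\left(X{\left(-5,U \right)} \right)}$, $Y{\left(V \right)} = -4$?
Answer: $\frac{69677}{30277} \approx 2.3013$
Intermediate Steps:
$m = 638$ ($m = \left(-2\right) \left(-319\right) = 638$)
$M{\left(U \right)} = -9 + U$ ($M{\left(U \right)} = \left(U - 5\right) - 4 = \left(-5 + U\right) - 4 = -9 + U$)
$j{\left(k \right)} = -6$ ($j{\left(k \right)} = -9 + 3 = -6$)
$\frac{j{\left(57 \right)}}{\left(-17\right) \left(-7 - 6\right)} + \frac{m}{274} = - \frac{6}{\left(-17\right) \left(-7 - 6\right)} + \frac{638}{274} = - \frac{6}{\left(-17\right) \left(-13\right)} + 638 \cdot \frac{1}{274} = - \frac{6}{221} + \frac{319}{137} = \frac{69677}{30277}$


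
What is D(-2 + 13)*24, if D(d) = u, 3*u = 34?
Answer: 272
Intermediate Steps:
u = 34/3 (u = (⅓)*34 = 34/3 ≈ 11.333)
D(d) = 34/3
D(-2 + 13)*24 = (34/3)*24 = 272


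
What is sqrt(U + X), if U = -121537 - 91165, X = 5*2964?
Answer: I*sqrt(197882) ≈ 444.84*I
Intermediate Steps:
X = 14820
U = -212702
sqrt(U + X) = sqrt(-212702 + 14820) = sqrt(-197882) = I*sqrt(197882)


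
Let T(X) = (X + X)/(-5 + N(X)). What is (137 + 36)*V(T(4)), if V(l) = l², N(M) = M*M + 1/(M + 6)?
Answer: 1107200/12321 ≈ 89.863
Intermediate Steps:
N(M) = M² + 1/(6 + M)
T(X) = 2*X/(-5 + (1 + X³ + 6*X²)/(6 + X)) (T(X) = (X + X)/(-5 + (1 + X³ + 6*X²)/(6 + X)) = (2*X)/(-5 + (1 + X³ + 6*X²)/(6 + X)) = 2*X/(-5 + (1 + X³ + 6*X²)/(6 + X)))
(137 + 36)*V(T(4)) = (137 + 36)*(2*4*(6 + 4)/(-29 + 4³ - 5*4 + 6*4²))² = 173*(2*4*10/(-29 + 64 - 20 + 6*16))² = 173*(2*4*10/(-29 + 64 - 20 + 96))² = 173*(2*4*10/111)² = 173*(2*4*(1/111)*10)² = 173*(80/111)² = 173*(6400/12321) = 1107200/12321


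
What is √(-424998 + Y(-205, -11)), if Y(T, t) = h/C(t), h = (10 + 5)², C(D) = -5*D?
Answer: 3*I*√5713807/11 ≈ 651.92*I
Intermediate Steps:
h = 225 (h = 15² = 225)
Y(T, t) = -45/t (Y(T, t) = 225/((-5*t)) = 225*(-1/(5*t)) = -45/t)
√(-424998 + Y(-205, -11)) = √(-424998 - 45/(-11)) = √(-424998 - 45*(-1/11)) = √(-424998 + 45/11) = √(-4674933/11) = 3*I*√5713807/11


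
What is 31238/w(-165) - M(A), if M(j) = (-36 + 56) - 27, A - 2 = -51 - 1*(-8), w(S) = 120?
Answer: 16039/60 ≈ 267.32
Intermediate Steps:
A = -41 (A = 2 + (-51 - 1*(-8)) = 2 + (-51 + 8) = 2 - 43 = -41)
M(j) = -7 (M(j) = 20 - 27 = -7)
31238/w(-165) - M(A) = 31238/120 - 1*(-7) = 31238*(1/120) + 7 = 15619/60 + 7 = 16039/60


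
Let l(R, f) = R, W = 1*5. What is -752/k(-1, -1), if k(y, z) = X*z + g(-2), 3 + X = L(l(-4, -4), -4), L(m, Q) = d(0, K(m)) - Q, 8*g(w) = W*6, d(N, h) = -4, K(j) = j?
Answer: -3008/27 ≈ -111.41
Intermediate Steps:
W = 5
g(w) = 15/4 (g(w) = (5*6)/8 = (1/8)*30 = 15/4)
L(m, Q) = -4 - Q
X = -3 (X = -3 + (-4 - 1*(-4)) = -3 + (-4 + 4) = -3 + 0 = -3)
k(y, z) = 15/4 - 3*z (k(y, z) = -3*z + 15/4 = 15/4 - 3*z)
-752/k(-1, -1) = -752/(15/4 - 3*(-1)) = -752/(15/4 + 3) = -752/27/4 = -752*4/27 = -3008/27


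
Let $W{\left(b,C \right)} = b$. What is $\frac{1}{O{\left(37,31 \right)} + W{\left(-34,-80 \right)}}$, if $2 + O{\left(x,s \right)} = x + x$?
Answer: $\frac{1}{38} \approx 0.026316$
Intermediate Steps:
$O{\left(x,s \right)} = -2 + 2 x$ ($O{\left(x,s \right)} = -2 + \left(x + x\right) = -2 + 2 x$)
$\frac{1}{O{\left(37,31 \right)} + W{\left(-34,-80 \right)}} = \frac{1}{\left(-2 + 2 \cdot 37\right) - 34} = \frac{1}{\left(-2 + 74\right) - 34} = \frac{1}{72 - 34} = \frac{1}{38}$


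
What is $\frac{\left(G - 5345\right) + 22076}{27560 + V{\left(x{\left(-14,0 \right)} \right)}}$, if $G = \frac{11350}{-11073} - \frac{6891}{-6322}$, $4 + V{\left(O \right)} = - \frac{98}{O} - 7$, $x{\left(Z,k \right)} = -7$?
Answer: $\frac{1171233208229}{1929506635878} \approx 0.60701$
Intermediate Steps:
$V{\left(O \right)} = -11 - \frac{98}{O}$ ($V{\left(O \right)} = -4 - \left(7 + \frac{98}{O}\right) = -11 - \frac{98}{O}$)
$G = \frac{4549343}{70003506}$ ($G = 11350 \left(- \frac{1}{11073}\right) - - \frac{6891}{6322} = - \frac{11350}{11073} + \frac{6891}{6322} = \frac{4549343}{70003506} \approx 0.064987$)
$\frac{\left(G - 5345\right) + 22076}{27560 + V{\left(x{\left(-14,0 \right)} \right)}} = \frac{\left(\frac{4549343}{70003506} - 5345\right) + 22076}{27560 - \left(11 + \frac{98}{-7}\right)} = \frac{- \frac{374164190227}{70003506} + 22076}{27560 - -3} = \frac{1171233208229}{70003506 \left(27560 + \left(-11 + 14\right)\right)} = \frac{1171233208229}{70003506 \left(27560 + 3\right)} = \frac{1171233208229}{70003506 \cdot 27563} = \frac{1171233208229}{70003506} \cdot \frac{1}{27563} = \frac{1171233208229}{1929506635878}$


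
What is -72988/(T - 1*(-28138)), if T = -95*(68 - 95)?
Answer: -72988/30703 ≈ -2.3772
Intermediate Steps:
T = 2565 (T = -95*(-27) = 2565)
-72988/(T - 1*(-28138)) = -72988/(2565 - 1*(-28138)) = -72988/(2565 + 28138) = -72988/30703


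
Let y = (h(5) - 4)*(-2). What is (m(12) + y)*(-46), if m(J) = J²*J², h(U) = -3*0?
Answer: -954224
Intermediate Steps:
h(U) = 0
m(J) = J⁴
y = 8 (y = (0 - 4)*(-2) = -4*(-2) = 8)
(m(12) + y)*(-46) = (12⁴ + 8)*(-46) = (20736 + 8)*(-46) = 20744*(-46) = -954224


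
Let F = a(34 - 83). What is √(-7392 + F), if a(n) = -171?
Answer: I*√7563 ≈ 86.965*I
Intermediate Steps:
F = -171
√(-7392 + F) = √(-7392 - 171) = √(-7563) = I*√7563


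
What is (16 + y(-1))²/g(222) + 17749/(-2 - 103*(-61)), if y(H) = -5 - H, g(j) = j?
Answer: 807457/232397 ≈ 3.4745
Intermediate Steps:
(16 + y(-1))²/g(222) + 17749/(-2 - 103*(-61)) = (16 + (-5 - 1*(-1)))²/222 + 17749/(-2 - 103*(-61)) = (16 + (-5 + 1))²*(1/222) + 17749/(-2 + 6283) = (16 - 4)²*(1/222) + 17749/6281 = 12²*(1/222) + 17749*(1/6281) = 144*(1/222) + 17749/6281 = 24/37 + 17749/6281 = 807457/232397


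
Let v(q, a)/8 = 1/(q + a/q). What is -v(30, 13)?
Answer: -240/913 ≈ -0.26287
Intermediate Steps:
v(q, a) = 8/(q + a/q)
-v(30, 13) = -8*30/(13 + 30**2) = -8*30/(13 + 900) = -8*30/913 = -1*240/913 = -240/913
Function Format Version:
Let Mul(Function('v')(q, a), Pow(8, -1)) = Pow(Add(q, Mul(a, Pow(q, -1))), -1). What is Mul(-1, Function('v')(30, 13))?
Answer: Rational(-240, 913) ≈ -0.26287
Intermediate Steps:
Function('v')(q, a) = Mul(8, Pow(Add(q, Mul(a, Pow(q, -1))), -1))
Mul(-1, Function('v')(30, 13)) = Mul(-1, Mul(8, 30, Pow(Add(13, Pow(30, 2)), -1))) = Mul(-1, Mul(8, 30, Pow(Add(13, 900), -1))) = Mul(-1, Mul(8, 30, Pow(913, -1))) = Mul(-1, Mul(8, 30, Rational(1, 913))) = Mul(-1, Rational(240, 913)) = Rational(-240, 913)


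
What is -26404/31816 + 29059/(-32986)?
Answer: -2737048/1599821 ≈ -1.7108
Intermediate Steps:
-26404/31816 + 29059/(-32986) = -26404*1/31816 + 29059*(-1/32986) = -161/194 - 29059/32986 = -2737048/1599821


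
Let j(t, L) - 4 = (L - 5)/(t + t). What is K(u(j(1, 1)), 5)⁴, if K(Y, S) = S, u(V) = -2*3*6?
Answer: 625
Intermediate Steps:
j(t, L) = 4 + (-5 + L)/(2*t) (j(t, L) = 4 + (L - 5)/(t + t) = 4 + (-5 + L)/((2*t)) = 4 + (-5 + L)*(1/(2*t)) = 4 + (-5 + L)/(2*t))
u(V) = -36 (u(V) = -6*6 = -36)
K(u(j(1, 1)), 5)⁴ = 5⁴ = 625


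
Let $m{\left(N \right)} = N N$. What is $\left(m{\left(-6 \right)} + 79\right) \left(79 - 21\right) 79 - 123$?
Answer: $526807$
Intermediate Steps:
$m{\left(N \right)} = N^{2}$
$\left(m{\left(-6 \right)} + 79\right) \left(79 - 21\right) 79 - 123 = \left(\left(-6\right)^{2} + 79\right) \left(79 - 21\right) 79 - 123 = \left(36 + 79\right) 58 \cdot 79 - 123 = 115 \cdot 58 \cdot 79 - 123 = 6670 \cdot 79 - 123 = 526930 - 123 = 526807$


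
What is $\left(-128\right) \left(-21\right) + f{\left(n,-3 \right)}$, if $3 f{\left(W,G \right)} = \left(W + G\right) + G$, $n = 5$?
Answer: $\frac{8063}{3} \approx 2687.7$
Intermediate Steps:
$f{\left(W,G \right)} = \frac{W}{3} + \frac{2 G}{3}$ ($f{\left(W,G \right)} = \frac{\left(W + G\right) + G}{3} = \frac{\left(G + W\right) + G}{3} = \frac{W + 2 G}{3} = \frac{W}{3} + \frac{2 G}{3}$)
$\left(-128\right) \left(-21\right) + f{\left(n,-3 \right)} = \left(-128\right) \left(-21\right) + \left(\frac{1}{3} \cdot 5 + \frac{2}{3} \left(-3\right)\right) = 2688 + \left(\frac{5}{3} - 2\right) = 2688 - \frac{1}{3} = \frac{8063}{3}$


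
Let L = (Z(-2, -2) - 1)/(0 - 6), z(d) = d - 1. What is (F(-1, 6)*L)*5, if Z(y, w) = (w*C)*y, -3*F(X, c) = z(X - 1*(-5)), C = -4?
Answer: -85/6 ≈ -14.167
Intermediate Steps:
z(d) = -1 + d
F(X, c) = -4/3 - X/3 (F(X, c) = -(-1 + (X - 1*(-5)))/3 = -(-1 + (X + 5))/3 = -(-1 + (5 + X))/3 = -(4 + X)/3 = -4/3 - X/3)
Z(y, w) = -4*w*y (Z(y, w) = (w*(-4))*y = (-4*w)*y = -4*w*y)
L = 17/6 (L = (-4*(-2)*(-2) - 1)/(0 - 6) = (-16 - 1)/(-6) = -17*(-⅙) = 17/6 ≈ 2.8333)
(F(-1, 6)*L)*5 = ((-4/3 - ⅓*(-1))*(17/6))*5 = ((-4/3 + ⅓)*(17/6))*5 = -1*17/6*5 = -17/6*5 = -85/6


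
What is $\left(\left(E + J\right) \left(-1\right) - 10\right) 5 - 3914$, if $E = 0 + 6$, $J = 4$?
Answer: $-4014$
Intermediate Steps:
$E = 6$
$\left(\left(E + J\right) \left(-1\right) - 10\right) 5 - 3914 = \left(\left(6 + 4\right) \left(-1\right) - 10\right) 5 - 3914 = \left(10 \left(-1\right) - 10\right) 5 - 3914 = \left(-10 - 10\right) 5 - 3914 = \left(-20\right) 5 - 3914 = -100 - 3914 = -4014$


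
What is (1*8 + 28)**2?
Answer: 1296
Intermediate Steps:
(1*8 + 28)**2 = (8 + 28)**2 = 36**2 = 1296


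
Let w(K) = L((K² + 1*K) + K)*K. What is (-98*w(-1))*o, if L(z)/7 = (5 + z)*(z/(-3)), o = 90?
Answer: 82320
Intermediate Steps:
L(z) = -7*z*(5 + z)/3 (L(z) = 7*((5 + z)*(z/(-3))) = 7*((5 + z)*(z*(-⅓))) = 7*((5 + z)*(-z/3)) = 7*(-z*(5 + z)/3) = -7*z*(5 + z)/3)
w(K) = -7*K*(K² + 2*K)*(5 + K² + 2*K)/3 (w(K) = (-7*((K² + 1*K) + K)*(5 + ((K² + 1*K) + K))/3)*K = (-7*((K² + K) + K)*(5 + ((K² + K) + K))/3)*K = (-7*((K + K²) + K)*(5 + ((K + K²) + K))/3)*K = (-7*(K² + 2*K)*(5 + (K² + 2*K))/3)*K = (-7*(K² + 2*K)*(5 + K² + 2*K)/3)*K = -7*K*(K² + 2*K)*(5 + K² + 2*K)/3)
(-98*w(-1))*o = -(-686)*(-1)²*(2 - 1)*(5 - (2 - 1))/3*90 = -(-686)*(5 - 1*1)/3*90 = -(-686)*(5 - 1)/3*90 = -(-686)*4/3*90 = -98*(-28/3)*90 = (2744/3)*90 = 82320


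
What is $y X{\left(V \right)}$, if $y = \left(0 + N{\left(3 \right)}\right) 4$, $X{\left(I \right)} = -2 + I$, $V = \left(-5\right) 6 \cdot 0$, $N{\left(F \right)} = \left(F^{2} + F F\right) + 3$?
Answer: $-168$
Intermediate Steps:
$N{\left(F \right)} = 3 + 2 F^{2}$ ($N{\left(F \right)} = \left(F^{2} + F^{2}\right) + 3 = 2 F^{2} + 3 = 3 + 2 F^{2}$)
$V = 0$ ($V = \left(-30\right) 0 = 0$)
$y = 84$ ($y = \left(0 + \left(3 + 2 \cdot 3^{2}\right)\right) 4 = \left(0 + \left(3 + 2 \cdot 9\right)\right) 4 = \left(0 + \left(3 + 18\right)\right) 4 = \left(0 + 21\right) 4 = 21 \cdot 4 = 84$)
$y X{\left(V \right)} = 84 \left(-2 + 0\right) = 84 \left(-2\right) = -168$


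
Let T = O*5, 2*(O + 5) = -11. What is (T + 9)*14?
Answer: -609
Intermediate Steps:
O = -21/2 (O = -5 + (½)*(-11) = -5 - 11/2 = -21/2 ≈ -10.500)
T = -105/2 (T = -21/2*5 = -105/2 ≈ -52.500)
(T + 9)*14 = (-105/2 + 9)*14 = -87/2*14 = -609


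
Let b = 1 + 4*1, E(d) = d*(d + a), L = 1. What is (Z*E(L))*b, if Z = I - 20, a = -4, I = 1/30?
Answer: 599/2 ≈ 299.50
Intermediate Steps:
I = 1/30 ≈ 0.033333
E(d) = d*(-4 + d) (E(d) = d*(d - 4) = d*(-4 + d))
Z = -599/30 (Z = 1/30 - 20 = -599/30 ≈ -19.967)
b = 5 (b = 1 + 4 = 5)
(Z*E(L))*b = -599*(-4 + 1)/30*5 = -599*(-3)/30*5 = -599/30*(-3)*5 = (599/10)*5 = 599/2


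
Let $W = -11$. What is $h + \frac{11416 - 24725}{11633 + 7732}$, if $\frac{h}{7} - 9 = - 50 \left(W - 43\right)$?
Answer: $\frac{367205186}{19365} \approx 18962.0$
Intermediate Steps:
$h = 18963$ ($h = 63 + 7 \left(- 50 \left(-11 - 43\right)\right) = 63 + 7 \left(\left(-50\right) \left(-54\right)\right) = 63 + 7 \cdot 2700 = 63 + 18900 = 18963$)
$h + \frac{11416 - 24725}{11633 + 7732} = 18963 + \frac{11416 - 24725}{11633 + 7732} = 18963 - \frac{13309}{19365} = \frac{367205186}{19365}$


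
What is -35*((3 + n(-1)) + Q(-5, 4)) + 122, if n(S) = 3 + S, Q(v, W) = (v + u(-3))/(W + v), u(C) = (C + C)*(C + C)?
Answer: 1032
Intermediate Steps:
u(C) = 4*C**2 (u(C) = (2*C)*(2*C) = 4*C**2)
Q(v, W) = (36 + v)/(W + v) (Q(v, W) = (v + 4*(-3)**2)/(W + v) = (v + 4*9)/(W + v) = (v + 36)/(W + v) = (36 + v)/(W + v))
-35*((3 + n(-1)) + Q(-5, 4)) + 122 = -35*((3 + (3 - 1)) + (36 - 5)/(4 - 5)) + 122 = -35*((3 + 2) + 31/(-1)) + 122 = -35*(5 - 1*31) + 122 = -35*(5 - 31) + 122 = -35*(-26) + 122 = 910 + 122 = 1032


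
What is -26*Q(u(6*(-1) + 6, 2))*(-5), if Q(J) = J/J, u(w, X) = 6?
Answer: 130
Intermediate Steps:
Q(J) = 1
-26*Q(u(6*(-1) + 6, 2))*(-5) = -26*1*(-5) = -26*(-5) = 130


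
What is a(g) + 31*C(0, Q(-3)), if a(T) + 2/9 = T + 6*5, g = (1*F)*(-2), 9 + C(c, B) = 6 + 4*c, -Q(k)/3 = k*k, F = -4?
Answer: -497/9 ≈ -55.222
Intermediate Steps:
Q(k) = -3*k² (Q(k) = -3*k*k = -3*k²)
C(c, B) = -3 + 4*c (C(c, B) = -9 + (6 + 4*c) = -3 + 4*c)
g = 8 (g = (1*(-4))*(-2) = -4*(-2) = 8)
a(T) = 268/9 + T (a(T) = -2/9 + (T + 6*5) = -2/9 + (T + 30) = -2/9 + (30 + T) = 268/9 + T)
a(g) + 31*C(0, Q(-3)) = (268/9 + 8) + 31*(-3 + 4*0) = 340/9 + 31*(-3 + 0) = 340/9 + 31*(-3) = 340/9 - 93 = -497/9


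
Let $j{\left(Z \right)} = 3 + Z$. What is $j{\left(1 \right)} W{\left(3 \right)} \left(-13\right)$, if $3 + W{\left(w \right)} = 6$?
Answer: $-156$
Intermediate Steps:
$W{\left(w \right)} = 3$ ($W{\left(w \right)} = -3 + 6 = 3$)
$j{\left(1 \right)} W{\left(3 \right)} \left(-13\right) = \left(3 + 1\right) 3 \left(-13\right) = 4 \cdot 3 \left(-13\right) = 12 \left(-13\right) = -156$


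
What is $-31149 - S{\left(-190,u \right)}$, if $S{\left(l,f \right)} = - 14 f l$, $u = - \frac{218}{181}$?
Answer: $- \frac{5058089}{181} \approx -27945.0$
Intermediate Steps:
$u = - \frac{218}{181}$ ($u = \left(-218\right) \frac{1}{181} = - \frac{218}{181} \approx -1.2044$)
$S{\left(l,f \right)} = - 14 f l$
$-31149 - S{\left(-190,u \right)} = -31149 - \left(-14\right) \left(- \frac{218}{181}\right) \left(-190\right) = -31149 - - \frac{579880}{181} = -31149 + \frac{579880}{181} = - \frac{5058089}{181}$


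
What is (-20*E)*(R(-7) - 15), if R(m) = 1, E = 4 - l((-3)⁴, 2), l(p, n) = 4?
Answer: 0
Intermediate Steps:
E = 0 (E = 4 - 1*4 = 4 - 4 = 0)
(-20*E)*(R(-7) - 15) = (-20*0)*(1 - 15) = 0*(-14) = 0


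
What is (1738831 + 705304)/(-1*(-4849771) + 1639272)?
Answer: 2444135/6489043 ≈ 0.37666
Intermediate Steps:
(1738831 + 705304)/(-1*(-4849771) + 1639272) = 2444135/(4849771 + 1639272) = 2444135/6489043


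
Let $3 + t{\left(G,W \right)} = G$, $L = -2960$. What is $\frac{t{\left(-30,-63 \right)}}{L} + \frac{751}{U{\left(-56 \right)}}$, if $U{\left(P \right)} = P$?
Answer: $- \frac{277639}{20720} \approx -13.4$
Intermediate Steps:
$t{\left(G,W \right)} = -3 + G$
$\frac{t{\left(-30,-63 \right)}}{L} + \frac{751}{U{\left(-56 \right)}} = \frac{-3 - 30}{-2960} + \frac{751}{-56} = \left(-33\right) \left(- \frac{1}{2960}\right) + 751 \left(- \frac{1}{56}\right) = \frac{33}{2960} - \frac{751}{56} = - \frac{277639}{20720}$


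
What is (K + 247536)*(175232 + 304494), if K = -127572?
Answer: 57549849864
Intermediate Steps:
(K + 247536)*(175232 + 304494) = (-127572 + 247536)*(175232 + 304494) = 119964*479726 = 57549849864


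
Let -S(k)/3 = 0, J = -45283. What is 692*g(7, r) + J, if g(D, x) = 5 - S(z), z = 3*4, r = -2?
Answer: -41823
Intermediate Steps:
z = 12
S(k) = 0 (S(k) = -3*0 = 0)
g(D, x) = 5 (g(D, x) = 5 - 1*0 = 5 + 0 = 5)
692*g(7, r) + J = 692*5 - 45283 = 3460 - 45283 = -41823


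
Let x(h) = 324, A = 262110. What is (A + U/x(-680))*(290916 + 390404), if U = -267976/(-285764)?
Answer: 1033397191324417220/5786721 ≈ 1.7858e+11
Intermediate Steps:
U = 66994/71441 (U = -267976*(-1/285764) = 66994/71441 ≈ 0.93775)
(A + U/x(-680))*(290916 + 390404) = (262110 + (66994/71441)/324)*(290916 + 390404) = (262110 + (66994/71441)*(1/324))*681320 = (262110 + 33497/11573442)*681320 = (3033514916117/11573442)*681320 = 1033397191324417220/5786721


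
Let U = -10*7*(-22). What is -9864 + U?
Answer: -8324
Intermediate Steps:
U = 1540 (U = -70*(-22) = 1540)
-9864 + U = -9864 + 1540 = -8324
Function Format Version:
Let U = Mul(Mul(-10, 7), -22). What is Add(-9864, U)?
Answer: -8324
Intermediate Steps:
U = 1540 (U = Mul(-70, -22) = 1540)
Add(-9864, U) = Add(-9864, 1540) = -8324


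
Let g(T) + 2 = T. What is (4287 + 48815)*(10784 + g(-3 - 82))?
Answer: 568032094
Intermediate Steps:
g(T) = -2 + T
(4287 + 48815)*(10784 + g(-3 - 82)) = (4287 + 48815)*(10784 + (-2 + (-3 - 82))) = 53102*(10784 + (-2 - 85)) = 53102*(10784 - 87) = 53102*10697 = 568032094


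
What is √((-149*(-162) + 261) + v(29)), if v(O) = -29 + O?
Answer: 3*√2711 ≈ 156.20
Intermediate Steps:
√((-149*(-162) + 261) + v(29)) = √((-149*(-162) + 261) + (-29 + 29)) = √((24138 + 261) + 0) = √(24399 + 0) = √24399 = 3*√2711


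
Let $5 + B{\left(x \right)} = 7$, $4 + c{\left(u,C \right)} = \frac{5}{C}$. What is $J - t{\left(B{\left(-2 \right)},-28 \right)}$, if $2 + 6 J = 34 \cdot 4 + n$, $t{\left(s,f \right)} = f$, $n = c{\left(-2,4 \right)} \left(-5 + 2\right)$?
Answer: $\frac{1241}{24} \approx 51.708$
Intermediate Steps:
$c{\left(u,C \right)} = -4 + \frac{5}{C}$
$B{\left(x \right)} = 2$ ($B{\left(x \right)} = -5 + 7 = 2$)
$n = \frac{33}{4}$ ($n = \left(-4 + \frac{5}{4}\right) \left(-5 + 2\right) = \left(-4 + 5 \cdot \frac{1}{4}\right) \left(-3\right) = \left(-4 + \frac{5}{4}\right) \left(-3\right) = \left(- \frac{11}{4}\right) \left(-3\right) = \frac{33}{4} \approx 8.25$)
$J = \frac{569}{24}$ ($J = - \frac{1}{3} + \frac{34 \cdot 4 + \frac{33}{4}}{6} = - \frac{1}{3} + \frac{136 + \frac{33}{4}}{6} = - \frac{1}{3} + \frac{1}{6} \cdot \frac{577}{4} = - \frac{1}{3} + \frac{577}{24} = \frac{569}{24} \approx 23.708$)
$J - t{\left(B{\left(-2 \right)},-28 \right)} = \frac{569}{24} - -28 = \frac{569}{24} + 28 = \frac{1241}{24}$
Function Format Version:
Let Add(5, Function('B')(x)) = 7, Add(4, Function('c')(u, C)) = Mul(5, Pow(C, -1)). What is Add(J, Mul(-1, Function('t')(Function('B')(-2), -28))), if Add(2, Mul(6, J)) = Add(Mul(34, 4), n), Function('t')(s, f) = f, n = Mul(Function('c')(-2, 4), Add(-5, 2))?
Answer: Rational(1241, 24) ≈ 51.708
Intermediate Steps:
Function('c')(u, C) = Add(-4, Mul(5, Pow(C, -1)))
Function('B')(x) = 2 (Function('B')(x) = Add(-5, 7) = 2)
n = Rational(33, 4) (n = Mul(Add(-4, Mul(5, Pow(4, -1))), Add(-5, 2)) = Mul(Add(-4, Mul(5, Rational(1, 4))), -3) = Mul(Add(-4, Rational(5, 4)), -3) = Mul(Rational(-11, 4), -3) = Rational(33, 4) ≈ 8.2500)
J = Rational(569, 24) (J = Add(Rational(-1, 3), Mul(Rational(1, 6), Add(Mul(34, 4), Rational(33, 4)))) = Add(Rational(-1, 3), Mul(Rational(1, 6), Add(136, Rational(33, 4)))) = Add(Rational(-1, 3), Mul(Rational(1, 6), Rational(577, 4))) = Add(Rational(-1, 3), Rational(577, 24)) = Rational(569, 24) ≈ 23.708)
Add(J, Mul(-1, Function('t')(Function('B')(-2), -28))) = Add(Rational(569, 24), Mul(-1, -28)) = Add(Rational(569, 24), 28) = Rational(1241, 24)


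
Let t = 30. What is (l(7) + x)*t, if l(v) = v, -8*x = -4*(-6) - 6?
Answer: 285/2 ≈ 142.50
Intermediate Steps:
x = -9/4 (x = -(-4*(-6) - 6)/8 = -(24 - 6)/8 = -⅛*18 = -9/4 ≈ -2.2500)
(l(7) + x)*t = (7 - 9/4)*30 = (19/4)*30 = 285/2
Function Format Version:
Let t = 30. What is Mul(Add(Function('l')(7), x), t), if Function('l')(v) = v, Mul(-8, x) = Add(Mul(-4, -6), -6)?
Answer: Rational(285, 2) ≈ 142.50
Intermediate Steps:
x = Rational(-9, 4) (x = Mul(Rational(-1, 8), Add(Mul(-4, -6), -6)) = Mul(Rational(-1, 8), Add(24, -6)) = Mul(Rational(-1, 8), 18) = Rational(-9, 4) ≈ -2.2500)
Mul(Add(Function('l')(7), x), t) = Mul(Add(7, Rational(-9, 4)), 30) = Mul(Rational(19, 4), 30) = Rational(285, 2)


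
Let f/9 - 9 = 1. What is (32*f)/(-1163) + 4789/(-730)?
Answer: -7672007/848990 ≈ -9.0366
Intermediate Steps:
f = 90 (f = 81 + 9*1 = 81 + 9 = 90)
(32*f)/(-1163) + 4789/(-730) = (32*90)/(-1163) + 4789/(-730) = 2880*(-1/1163) + 4789*(-1/730) = -2880/1163 - 4789/730 = -7672007/848990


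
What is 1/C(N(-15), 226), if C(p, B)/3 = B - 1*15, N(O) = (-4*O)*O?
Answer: 1/633 ≈ 0.0015798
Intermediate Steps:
N(O) = -4*O**2
C(p, B) = -45 + 3*B (C(p, B) = 3*(B - 1*15) = 3*(B - 15) = 3*(-15 + B) = -45 + 3*B)
1/C(N(-15), 226) = 1/(-45 + 3*226) = 1/(-45 + 678) = 1/633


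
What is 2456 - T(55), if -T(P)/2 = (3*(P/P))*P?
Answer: 2786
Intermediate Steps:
T(P) = -6*P (T(P) = -2*3*(P/P)*P = -2*3*1*P = -6*P)
2456 - T(55) = 2456 - (-6)*55 = 2456 - 1*(-330) = 2456 + 330 = 2786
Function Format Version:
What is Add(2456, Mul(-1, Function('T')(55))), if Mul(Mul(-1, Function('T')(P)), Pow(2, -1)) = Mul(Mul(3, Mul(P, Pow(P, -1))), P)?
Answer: 2786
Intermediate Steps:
Function('T')(P) = Mul(-6, P) (Function('T')(P) = Mul(-2, Mul(Mul(3, Mul(P, Pow(P, -1))), P)) = Mul(-2, Mul(Mul(3, 1), P)) = Mul(-2, Mul(3, P)) = Mul(-6, P))
Add(2456, Mul(-1, Function('T')(55))) = Add(2456, Mul(-1, Mul(-6, 55))) = Add(2456, Mul(-1, -330)) = Add(2456, 330) = 2786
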